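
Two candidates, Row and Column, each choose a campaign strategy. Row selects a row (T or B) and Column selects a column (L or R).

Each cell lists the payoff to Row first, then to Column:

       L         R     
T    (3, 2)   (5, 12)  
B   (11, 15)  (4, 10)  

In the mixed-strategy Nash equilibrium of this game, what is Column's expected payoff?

First find x, the probability Row plays T, from Column's indifference between L and R: 2x + 15(1−x) = 12x + 10(1−x), giving x = 1/3.
Since Column is indifferent in equilibrium, Column's expected payoff equals the payoff from either column against (1/3, 2/3). Using L: 2(1/3) + 15(2/3) = 32/3.

32/3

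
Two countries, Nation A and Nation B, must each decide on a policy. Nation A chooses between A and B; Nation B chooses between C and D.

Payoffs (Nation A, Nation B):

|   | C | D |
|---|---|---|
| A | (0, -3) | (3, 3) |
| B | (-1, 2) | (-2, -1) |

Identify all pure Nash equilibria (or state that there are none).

(A, D)

(A, C): Nation B prefers D (3 > -3) — not an equilibrium.
(A, D): Nation A gets 3 ≥ -2 from B, and Nation B gets 3 ≥ -3 from C — Nash equilibrium.
(B, C): Nation A prefers A (0 > -1) — not an equilibrium.
(B, D): Nation A prefers A (3 > -2); Nation B prefers C (2 > -1) — not an equilibrium.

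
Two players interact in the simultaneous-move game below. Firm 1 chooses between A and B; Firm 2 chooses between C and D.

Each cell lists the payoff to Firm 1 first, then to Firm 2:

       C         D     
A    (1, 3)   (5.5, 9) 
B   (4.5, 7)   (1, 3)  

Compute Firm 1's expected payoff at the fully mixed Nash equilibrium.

First find q, the probability Firm 2 plays C, from Firm 1's indifference between A and B: q + 5.5(1−q) = 4.5q + (1−q), giving q = 9/16.
Since Firm 1 is indifferent in equilibrium, Firm 1's expected payoff equals the payoff from either row against (9/16, 7/16). Using A: (9/16) + 5.5(7/16) = 95/32.

95/32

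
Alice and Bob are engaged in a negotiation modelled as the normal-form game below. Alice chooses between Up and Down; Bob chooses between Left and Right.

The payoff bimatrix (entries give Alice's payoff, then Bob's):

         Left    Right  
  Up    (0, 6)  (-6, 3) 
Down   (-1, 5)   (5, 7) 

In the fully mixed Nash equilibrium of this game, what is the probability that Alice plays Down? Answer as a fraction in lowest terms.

3/5

Let p be the probability that Alice plays Up. In a completely mixed equilibrium, Bob must be indifferent between Left and Right.
Bob's expected payoff from Left is 6p + 5(1−p); from Right it is 3p + 7(1−p).
Setting these equal: p + 5 = −4p + 7, so p = 2/5.
Therefore Alice plays Down with probability 1 − 2/5 = 3/5.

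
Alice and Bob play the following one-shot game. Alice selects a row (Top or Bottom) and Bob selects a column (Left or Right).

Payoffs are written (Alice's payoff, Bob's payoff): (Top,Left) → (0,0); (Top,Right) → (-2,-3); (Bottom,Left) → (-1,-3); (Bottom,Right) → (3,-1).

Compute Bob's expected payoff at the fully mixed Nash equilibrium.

First find p, the probability Alice plays Top, from Bob's indifference between Left and Right: −3(1−p) = −3p − (1−p), giving p = 2/5.
Since Bob is indifferent in equilibrium, Bob's expected payoff equals the payoff from either column against (2/5, 3/5). Using Left: −3(3/5) = -9/5.

-9/5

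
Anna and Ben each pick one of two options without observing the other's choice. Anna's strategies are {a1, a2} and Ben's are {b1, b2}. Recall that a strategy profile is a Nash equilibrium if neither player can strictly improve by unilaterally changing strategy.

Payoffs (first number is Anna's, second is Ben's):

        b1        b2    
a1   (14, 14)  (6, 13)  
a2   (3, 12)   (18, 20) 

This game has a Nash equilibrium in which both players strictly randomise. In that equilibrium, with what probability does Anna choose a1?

8/9

Let r be the probability that Anna plays a1. In a completely mixed equilibrium, Ben must be indifferent between b1 and b2.
Ben's expected payoff from b1 is 14r + 12(1−r); from b2 it is 13r + 20(1−r).
Setting these equal: 2r + 12 = −7r + 20, so r = 8/9.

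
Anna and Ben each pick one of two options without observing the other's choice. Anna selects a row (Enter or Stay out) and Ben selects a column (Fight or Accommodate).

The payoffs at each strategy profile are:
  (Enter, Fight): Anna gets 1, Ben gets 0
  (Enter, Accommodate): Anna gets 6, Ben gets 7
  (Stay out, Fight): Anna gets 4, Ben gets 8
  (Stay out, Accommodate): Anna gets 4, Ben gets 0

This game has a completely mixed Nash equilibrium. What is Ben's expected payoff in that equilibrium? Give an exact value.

First find x, the probability Anna plays Enter, from Ben's indifference between Fight and Accommodate: 8(1−x) = 7x, giving x = 8/15.
Since Ben is indifferent in equilibrium, Ben's expected payoff equals the payoff from either column against (8/15, 7/15). Using Fight: 8(7/15) = 56/15.

56/15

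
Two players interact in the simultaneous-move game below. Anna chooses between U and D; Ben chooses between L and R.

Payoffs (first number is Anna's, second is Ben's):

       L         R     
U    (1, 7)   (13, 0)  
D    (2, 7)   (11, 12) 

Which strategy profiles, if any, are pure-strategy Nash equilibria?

(U, L): Anna prefers D (2 > 1) — not an equilibrium.
(U, R): Ben prefers L (7 > 0) — not an equilibrium.
(D, L): Ben prefers R (12 > 7) — not an equilibrium.
(D, R): Anna prefers U (13 > 11) — not an equilibrium.

none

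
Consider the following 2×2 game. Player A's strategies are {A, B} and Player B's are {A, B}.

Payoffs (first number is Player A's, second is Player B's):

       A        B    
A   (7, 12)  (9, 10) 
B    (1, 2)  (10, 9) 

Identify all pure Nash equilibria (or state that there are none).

(A, A): Player A gets 7 ≥ 1 from B, and Player B gets 12 ≥ 10 from B — Nash equilibrium.
(A, B): Player A prefers B (10 > 9); Player B prefers A (12 > 10) — not an equilibrium.
(B, A): Player A prefers A (7 > 1); Player B prefers B (9 > 2) — not an equilibrium.
(B, B): Player A gets 10 ≥ 9 from A, and Player B gets 9 ≥ 2 from A — Nash equilibrium.

(A, A) and (B, B)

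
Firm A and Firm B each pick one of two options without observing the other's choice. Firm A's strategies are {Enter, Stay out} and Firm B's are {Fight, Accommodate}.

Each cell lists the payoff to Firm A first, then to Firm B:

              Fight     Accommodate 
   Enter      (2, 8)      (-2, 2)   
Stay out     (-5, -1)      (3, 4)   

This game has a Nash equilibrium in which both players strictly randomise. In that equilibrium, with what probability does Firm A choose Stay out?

Let r be the probability that Firm A plays Enter. In a completely mixed equilibrium, Firm B must be indifferent between Fight and Accommodate.
Firm B's expected payoff from Fight is 8r − (1−r); from Accommodate it is 2r + 4(1−r).
Setting these equal: 9r − 1 = −2r + 4, so r = 5/11.
Therefore Firm A plays Stay out with probability 1 − 5/11 = 6/11.

6/11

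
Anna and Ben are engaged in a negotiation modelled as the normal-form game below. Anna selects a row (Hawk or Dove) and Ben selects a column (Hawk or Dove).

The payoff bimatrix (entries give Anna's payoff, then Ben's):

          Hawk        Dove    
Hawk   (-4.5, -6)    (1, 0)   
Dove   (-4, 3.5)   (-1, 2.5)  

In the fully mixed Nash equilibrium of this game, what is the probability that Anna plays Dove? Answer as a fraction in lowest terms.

6/7

Let x be the probability that Anna plays Hawk. In a completely mixed equilibrium, Ben must be indifferent between Hawk and Dove.
Ben's expected payoff from Hawk is −6x + 3.5(1−x); from Dove it is 2.5(1−x).
Setting these equal: −9.5x + 3.5 = −2.5x + 2.5, so x = 1/7.
Therefore Anna plays Dove with probability 1 − 1/7 = 6/7.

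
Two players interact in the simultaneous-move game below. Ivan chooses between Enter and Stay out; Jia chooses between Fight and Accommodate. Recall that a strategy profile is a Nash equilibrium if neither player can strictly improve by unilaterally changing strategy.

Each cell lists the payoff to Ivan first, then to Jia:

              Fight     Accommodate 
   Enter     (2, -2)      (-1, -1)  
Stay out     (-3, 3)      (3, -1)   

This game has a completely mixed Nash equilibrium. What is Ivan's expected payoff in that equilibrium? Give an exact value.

First find y, the probability Jia plays Fight, from Ivan's indifference between Enter and Stay out: 2y − (1−y) = −3y + 3(1−y), giving y = 4/9.
Since Ivan is indifferent in equilibrium, Ivan's expected payoff equals the payoff from either row against (4/9, 5/9). Using Enter: 2(4/9) − (5/9) = 1/3.

1/3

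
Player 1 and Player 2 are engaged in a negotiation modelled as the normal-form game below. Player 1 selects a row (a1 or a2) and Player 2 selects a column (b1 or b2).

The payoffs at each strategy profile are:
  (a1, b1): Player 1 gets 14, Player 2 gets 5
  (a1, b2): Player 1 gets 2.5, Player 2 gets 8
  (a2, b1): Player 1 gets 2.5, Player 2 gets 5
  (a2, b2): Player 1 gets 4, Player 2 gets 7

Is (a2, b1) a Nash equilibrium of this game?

No

At (a2, b1), Player 1 earns 2.5; switching to a1 would give 14, so Player 1 would deviate.
Player 2 earns 5; switching to b2 would give 7, so Player 2 would deviate.
Since at least one player can profitably deviate, this is not a Nash equilibrium.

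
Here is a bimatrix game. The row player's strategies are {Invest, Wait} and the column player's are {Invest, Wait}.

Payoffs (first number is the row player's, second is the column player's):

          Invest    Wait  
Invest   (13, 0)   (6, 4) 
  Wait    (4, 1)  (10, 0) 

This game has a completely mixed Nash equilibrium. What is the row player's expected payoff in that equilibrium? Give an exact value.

First find q, the probability the column player plays Invest, from the row player's indifference between Invest and Wait: 13q + 6(1−q) = 4q + 10(1−q), giving q = 4/13.
Since the row player is indifferent in equilibrium, the row player's expected payoff equals the payoff from either row against (4/13, 9/13). Using Invest: 13(4/13) + 6(9/13) = 106/13.

106/13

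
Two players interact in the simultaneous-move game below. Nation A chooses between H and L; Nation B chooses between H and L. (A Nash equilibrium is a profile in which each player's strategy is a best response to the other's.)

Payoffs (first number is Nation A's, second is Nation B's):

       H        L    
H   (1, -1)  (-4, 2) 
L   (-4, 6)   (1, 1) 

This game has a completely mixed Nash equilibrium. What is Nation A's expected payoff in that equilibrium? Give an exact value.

First find y, the probability Nation B plays H, from Nation A's indifference between H and L: y − 4(1−y) = −4y + (1−y), giving y = 1/2.
Since Nation A is indifferent in equilibrium, Nation A's expected payoff equals the payoff from either row against (1/2, 1/2). Using H: (1/2) − 4(1/2) = -3/2.

-3/2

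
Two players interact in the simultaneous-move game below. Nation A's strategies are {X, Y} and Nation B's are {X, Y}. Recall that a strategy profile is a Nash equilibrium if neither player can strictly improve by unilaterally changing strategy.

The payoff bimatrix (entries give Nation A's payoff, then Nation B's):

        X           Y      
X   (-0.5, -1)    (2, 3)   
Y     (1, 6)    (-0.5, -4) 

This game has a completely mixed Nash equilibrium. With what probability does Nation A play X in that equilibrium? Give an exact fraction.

5/7

Let p be the probability that Nation A plays X. In a completely mixed equilibrium, Nation B must be indifferent between X and Y.
Nation B's expected payoff from X is −p + 6(1−p); from Y it is 3p − 4(1−p).
Setting these equal: −7p + 6 = 7p − 4, so p = 5/7.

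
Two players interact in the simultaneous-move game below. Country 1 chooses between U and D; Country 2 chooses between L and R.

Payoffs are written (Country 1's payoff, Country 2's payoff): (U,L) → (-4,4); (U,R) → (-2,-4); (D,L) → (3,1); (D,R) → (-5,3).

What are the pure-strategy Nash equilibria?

(U, L): Country 1 prefers D (3 > -4) — not an equilibrium.
(U, R): Country 2 prefers L (4 > -4) — not an equilibrium.
(D, L): Country 2 prefers R (3 > 1) — not an equilibrium.
(D, R): Country 1 prefers U (-2 > -5) — not an equilibrium.

none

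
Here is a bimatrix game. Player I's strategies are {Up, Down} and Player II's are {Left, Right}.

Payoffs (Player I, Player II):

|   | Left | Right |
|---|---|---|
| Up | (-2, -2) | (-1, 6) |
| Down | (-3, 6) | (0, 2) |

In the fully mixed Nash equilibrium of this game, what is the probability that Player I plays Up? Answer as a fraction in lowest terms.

Let r be the probability that Player I plays Up. In a completely mixed equilibrium, Player II must be indifferent between Left and Right.
Player II's expected payoff from Left is −2r + 6(1−r); from Right it is 6r + 2(1−r).
Setting these equal: −8r + 6 = 4r + 2, so r = 1/3.

1/3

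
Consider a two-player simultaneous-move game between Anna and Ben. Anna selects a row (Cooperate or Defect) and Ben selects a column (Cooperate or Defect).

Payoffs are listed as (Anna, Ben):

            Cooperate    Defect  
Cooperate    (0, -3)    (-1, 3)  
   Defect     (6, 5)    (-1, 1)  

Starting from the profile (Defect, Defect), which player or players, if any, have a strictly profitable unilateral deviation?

Ben

Anna at (Defect, Defect) earns -1; deviating to Cooperate yields -1 — not better.
Ben earns 1; deviating to Cooperate yields 5 — a strict improvement.
Only Ben has a strictly profitable deviation.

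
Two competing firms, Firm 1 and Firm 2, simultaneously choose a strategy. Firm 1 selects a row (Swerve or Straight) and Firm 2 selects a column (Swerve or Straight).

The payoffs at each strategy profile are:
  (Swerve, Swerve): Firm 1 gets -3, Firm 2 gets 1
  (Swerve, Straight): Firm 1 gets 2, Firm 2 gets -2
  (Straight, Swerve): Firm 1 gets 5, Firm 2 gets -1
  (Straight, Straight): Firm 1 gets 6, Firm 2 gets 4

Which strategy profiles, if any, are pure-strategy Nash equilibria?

(Swerve, Swerve): Firm 1 prefers Straight (5 > -3) — not an equilibrium.
(Swerve, Straight): Firm 1 prefers Straight (6 > 2); Firm 2 prefers Swerve (1 > -2) — not an equilibrium.
(Straight, Swerve): Firm 2 prefers Straight (4 > -1) — not an equilibrium.
(Straight, Straight): Firm 1 gets 6 ≥ 2 from Swerve, and Firm 2 gets 4 ≥ -1 from Swerve — Nash equilibrium.

(Straight, Straight)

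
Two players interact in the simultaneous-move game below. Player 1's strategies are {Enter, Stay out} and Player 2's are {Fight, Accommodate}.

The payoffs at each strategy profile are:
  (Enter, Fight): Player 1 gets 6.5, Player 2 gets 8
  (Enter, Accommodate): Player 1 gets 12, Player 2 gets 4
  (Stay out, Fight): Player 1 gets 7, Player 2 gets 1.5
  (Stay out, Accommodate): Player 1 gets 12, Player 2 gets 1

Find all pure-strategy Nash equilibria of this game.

(Stay out, Fight)

(Enter, Fight): Player 1 prefers Stay out (7 > 6.5) — not an equilibrium.
(Enter, Accommodate): Player 2 prefers Fight (8 > 4) — not an equilibrium.
(Stay out, Fight): Player 1 gets 7 ≥ 6.5 from Enter, and Player 2 gets 1.5 ≥ 1 from Accommodate — Nash equilibrium.
(Stay out, Accommodate): Player 2 prefers Fight (1.5 > 1) — not an equilibrium.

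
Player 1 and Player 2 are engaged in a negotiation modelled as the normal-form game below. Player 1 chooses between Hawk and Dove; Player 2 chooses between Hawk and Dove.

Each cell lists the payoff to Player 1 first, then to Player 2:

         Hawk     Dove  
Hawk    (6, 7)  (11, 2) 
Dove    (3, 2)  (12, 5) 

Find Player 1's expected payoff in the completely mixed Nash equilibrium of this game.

39/4

First find y, the probability Player 2 plays Hawk, from Player 1's indifference between Hawk and Dove: 6y + 11(1−y) = 3y + 12(1−y), giving y = 1/4.
Since Player 1 is indifferent in equilibrium, Player 1's expected payoff equals the payoff from either row against (1/4, 3/4). Using Hawk: 6(1/4) + 11(3/4) = 39/4.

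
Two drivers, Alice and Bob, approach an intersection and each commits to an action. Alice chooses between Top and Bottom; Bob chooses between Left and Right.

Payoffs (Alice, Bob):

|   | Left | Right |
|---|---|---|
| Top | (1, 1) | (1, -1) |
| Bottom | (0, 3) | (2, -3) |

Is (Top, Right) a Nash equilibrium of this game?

No

At (Top, Right), Alice earns 1; switching to Bottom would give 2, so Alice would deviate.
Bob earns -1; switching to Left would give 1, so Bob would deviate.
Since at least one player can profitably deviate, this is not a Nash equilibrium.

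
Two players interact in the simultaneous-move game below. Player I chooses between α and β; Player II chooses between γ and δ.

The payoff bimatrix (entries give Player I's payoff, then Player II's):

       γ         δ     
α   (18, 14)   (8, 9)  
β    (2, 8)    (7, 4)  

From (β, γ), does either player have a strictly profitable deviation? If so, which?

Player I

Player I at (β, γ) earns 2; deviating to α yields 18 — a strict improvement.
Player II earns 8; deviating to δ yields 4 — not better.
Only Player I has a strictly profitable deviation.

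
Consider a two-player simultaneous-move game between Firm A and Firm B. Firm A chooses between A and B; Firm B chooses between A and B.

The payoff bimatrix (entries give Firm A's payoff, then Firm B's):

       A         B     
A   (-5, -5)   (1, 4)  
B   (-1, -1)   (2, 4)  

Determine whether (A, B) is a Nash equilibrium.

No

At (A, B), Firm A earns 1; switching to B would give 2, so Firm A would deviate.
Firm B earns 4; switching to A would give -5, so Firm B has no profitable deviation.
Since at least one player can profitably deviate, this is not a Nash equilibrium.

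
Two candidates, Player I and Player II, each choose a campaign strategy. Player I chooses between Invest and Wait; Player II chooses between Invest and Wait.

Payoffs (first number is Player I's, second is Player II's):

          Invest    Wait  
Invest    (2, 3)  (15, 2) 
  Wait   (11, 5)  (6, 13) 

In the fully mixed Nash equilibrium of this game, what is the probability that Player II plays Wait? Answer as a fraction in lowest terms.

1/2

Let y be the probability that Player II plays Invest. In a completely mixed equilibrium, Player I must be indifferent between Invest and Wait.
Player I's expected payoff from Invest is 2y + 15(1−y); from Wait it is 11y + 6(1−y).
Setting these equal: −13y + 15 = 5y + 6, so y = 1/2.
Therefore Player II plays Wait with probability 1 − 1/2 = 1/2.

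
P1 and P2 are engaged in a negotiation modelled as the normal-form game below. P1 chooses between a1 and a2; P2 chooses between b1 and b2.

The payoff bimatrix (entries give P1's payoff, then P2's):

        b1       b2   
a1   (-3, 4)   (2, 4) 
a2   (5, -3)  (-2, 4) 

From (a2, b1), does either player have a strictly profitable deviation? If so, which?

P2

P1 at (a2, b1) earns 5; deviating to a1 yields -3 — not better.
P2 earns -3; deviating to b2 yields 4 — a strict improvement.
Only P2 has a strictly profitable deviation.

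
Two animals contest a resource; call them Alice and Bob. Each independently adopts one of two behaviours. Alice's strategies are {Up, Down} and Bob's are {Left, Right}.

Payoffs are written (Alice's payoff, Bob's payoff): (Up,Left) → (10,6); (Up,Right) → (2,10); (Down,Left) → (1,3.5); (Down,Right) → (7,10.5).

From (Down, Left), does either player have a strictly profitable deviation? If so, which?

Alice at (Down, Left) earns 1; deviating to Up yields 10 — a strict improvement.
Bob earns 3.5; deviating to Right yields 10.5 — a strict improvement.
Both Alice and Bob have strictly profitable deviations.

Both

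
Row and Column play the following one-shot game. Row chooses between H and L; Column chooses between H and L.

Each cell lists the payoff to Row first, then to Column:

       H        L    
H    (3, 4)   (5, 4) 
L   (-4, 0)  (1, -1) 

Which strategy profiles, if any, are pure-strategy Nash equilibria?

(H, H): Row gets 3 ≥ -4 from L, and Column gets 4 ≥ 4 from L — Nash equilibrium.
(H, L): Row gets 5 ≥ 1 from L, and Column gets 4 ≥ 4 from H — Nash equilibrium.
(L, H): Row prefers H (3 > -4) — not an equilibrium.
(L, L): Row prefers H (5 > 1); Column prefers H (0 > -1) — not an equilibrium.

(H, H) and (H, L)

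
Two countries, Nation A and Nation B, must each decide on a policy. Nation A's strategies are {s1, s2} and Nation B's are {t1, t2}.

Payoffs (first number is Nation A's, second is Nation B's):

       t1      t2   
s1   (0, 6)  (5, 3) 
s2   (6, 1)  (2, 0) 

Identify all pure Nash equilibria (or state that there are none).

(s2, t1)

(s1, t1): Nation A prefers s2 (6 > 0) — not an equilibrium.
(s1, t2): Nation B prefers t1 (6 > 3) — not an equilibrium.
(s2, t1): Nation A gets 6 ≥ 0 from s1, and Nation B gets 1 ≥ 0 from t2 — Nash equilibrium.
(s2, t2): Nation A prefers s1 (5 > 2); Nation B prefers t1 (1 > 0) — not an equilibrium.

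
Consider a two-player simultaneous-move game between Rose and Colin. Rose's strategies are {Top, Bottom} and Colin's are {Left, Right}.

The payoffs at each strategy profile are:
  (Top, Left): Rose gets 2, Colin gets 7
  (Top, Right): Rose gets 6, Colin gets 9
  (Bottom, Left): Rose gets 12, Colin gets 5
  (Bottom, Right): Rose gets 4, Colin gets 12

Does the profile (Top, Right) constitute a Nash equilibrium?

At (Top, Right), Rose earns 6; switching to Bottom would give 4, so Rose has no profitable deviation.
Colin earns 9; switching to Left would give 7, so Colin has no profitable deviation.
Neither player can gain by a unilateral deviation, so this profile is a Nash equilibrium.

Yes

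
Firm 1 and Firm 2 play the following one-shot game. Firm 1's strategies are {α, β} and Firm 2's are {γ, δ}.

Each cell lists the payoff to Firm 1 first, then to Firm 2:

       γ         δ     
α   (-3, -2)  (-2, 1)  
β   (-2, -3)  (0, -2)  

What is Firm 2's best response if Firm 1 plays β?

Against β, Firm 2 earns -3 from γ and -2 from δ.
So δ is the best response.

δ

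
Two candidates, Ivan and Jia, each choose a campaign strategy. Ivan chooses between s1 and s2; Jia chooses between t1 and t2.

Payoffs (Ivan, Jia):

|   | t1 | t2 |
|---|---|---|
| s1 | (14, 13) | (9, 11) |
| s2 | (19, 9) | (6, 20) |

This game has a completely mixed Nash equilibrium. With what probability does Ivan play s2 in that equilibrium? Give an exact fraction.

2/13

Let x be the probability that Ivan plays s1. In a completely mixed equilibrium, Jia must be indifferent between t1 and t2.
Jia's expected payoff from t1 is 13x + 9(1−x); from t2 it is 11x + 20(1−x).
Setting these equal: 4x + 9 = −9x + 20, so x = 11/13.
Therefore Ivan plays s2 with probability 1 − 11/13 = 2/13.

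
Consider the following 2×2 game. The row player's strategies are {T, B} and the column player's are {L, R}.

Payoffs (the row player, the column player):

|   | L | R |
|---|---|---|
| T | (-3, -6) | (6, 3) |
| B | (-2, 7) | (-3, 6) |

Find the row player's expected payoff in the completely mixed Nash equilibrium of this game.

-21/10

First find y, the probability the column player plays L, from the row player's indifference between T and B: −3y + 6(1−y) = −2y − 3(1−y), giving y = 9/10.
Since the row player is indifferent in equilibrium, the row player's expected payoff equals the payoff from either row against (9/10, 1/10). Using T: −3(9/10) + 6(1/10) = -21/10.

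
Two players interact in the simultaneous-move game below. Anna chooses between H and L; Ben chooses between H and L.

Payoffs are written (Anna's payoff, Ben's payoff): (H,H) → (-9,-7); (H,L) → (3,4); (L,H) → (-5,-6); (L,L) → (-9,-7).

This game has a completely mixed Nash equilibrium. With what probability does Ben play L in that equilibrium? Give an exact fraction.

Let q be the probability that Ben plays H. In a completely mixed equilibrium, Anna must be indifferent between H and L.
Anna's expected payoff from H is −9q + 3(1−q); from L it is −5q − 9(1−q).
Setting these equal: −12q + 3 = 4q − 9, so q = 3/4.
Therefore Ben plays L with probability 1 − 3/4 = 1/4.

1/4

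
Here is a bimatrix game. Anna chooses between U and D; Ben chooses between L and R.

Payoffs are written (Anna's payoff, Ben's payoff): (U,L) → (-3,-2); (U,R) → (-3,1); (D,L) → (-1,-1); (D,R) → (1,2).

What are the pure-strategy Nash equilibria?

(U, L): Anna prefers D (-1 > -3); Ben prefers R (1 > -2) — not an equilibrium.
(U, R): Anna prefers D (1 > -3) — not an equilibrium.
(D, L): Ben prefers R (2 > -1) — not an equilibrium.
(D, R): Anna gets 1 ≥ -3 from U, and Ben gets 2 ≥ -1 from L — Nash equilibrium.

(D, R)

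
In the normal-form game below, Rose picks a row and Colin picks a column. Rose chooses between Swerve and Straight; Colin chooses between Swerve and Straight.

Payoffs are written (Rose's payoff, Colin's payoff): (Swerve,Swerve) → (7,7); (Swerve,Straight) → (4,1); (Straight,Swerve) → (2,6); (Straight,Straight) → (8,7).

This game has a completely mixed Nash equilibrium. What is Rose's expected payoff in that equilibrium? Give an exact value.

16/3

First find q, the probability Colin plays Swerve, from Rose's indifference between Swerve and Straight: 7q + 4(1−q) = 2q + 8(1−q), giving q = 4/9.
Since Rose is indifferent in equilibrium, Rose's expected payoff equals the payoff from either row against (4/9, 5/9). Using Swerve: 7(4/9) + 4(5/9) = 16/3.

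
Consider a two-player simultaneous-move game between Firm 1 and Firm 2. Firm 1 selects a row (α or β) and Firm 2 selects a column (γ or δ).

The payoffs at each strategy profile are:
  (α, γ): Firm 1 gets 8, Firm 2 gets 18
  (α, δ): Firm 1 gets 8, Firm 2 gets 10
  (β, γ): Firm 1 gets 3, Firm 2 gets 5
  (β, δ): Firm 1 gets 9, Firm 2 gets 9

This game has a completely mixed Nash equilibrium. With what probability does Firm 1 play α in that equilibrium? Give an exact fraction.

1/3

Let p be the probability that Firm 1 plays α. In a completely mixed equilibrium, Firm 2 must be indifferent between γ and δ.
Firm 2's expected payoff from γ is 18p + 5(1−p); from δ it is 10p + 9(1−p).
Setting these equal: 13p + 5 = p + 9, so p = 1/3.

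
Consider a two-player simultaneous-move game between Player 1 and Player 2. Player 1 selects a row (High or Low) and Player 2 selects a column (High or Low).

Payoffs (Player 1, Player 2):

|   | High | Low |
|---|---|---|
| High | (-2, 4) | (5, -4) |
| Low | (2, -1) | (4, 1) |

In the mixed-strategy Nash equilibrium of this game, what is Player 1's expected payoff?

First find q, the probability Player 2 plays High, from Player 1's indifference between High and Low: −2q + 5(1−q) = 2q + 4(1−q), giving q = 1/5.
Since Player 1 is indifferent in equilibrium, Player 1's expected payoff equals the payoff from either row against (1/5, 4/5). Using High: −2(1/5) + 5(4/5) = 18/5.

18/5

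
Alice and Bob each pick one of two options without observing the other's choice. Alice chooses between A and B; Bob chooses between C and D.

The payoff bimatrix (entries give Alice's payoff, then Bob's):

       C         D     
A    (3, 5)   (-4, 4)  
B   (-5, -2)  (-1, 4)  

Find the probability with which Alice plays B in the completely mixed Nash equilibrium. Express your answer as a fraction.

Let p be the probability that Alice plays A. In a completely mixed equilibrium, Bob must be indifferent between C and D.
Bob's expected payoff from C is 5p − 2(1−p); from D it is 4p + 4(1−p).
Setting these equal: 7p − 2 = 4, so p = 6/7.
Therefore Alice plays B with probability 1 − 6/7 = 1/7.

1/7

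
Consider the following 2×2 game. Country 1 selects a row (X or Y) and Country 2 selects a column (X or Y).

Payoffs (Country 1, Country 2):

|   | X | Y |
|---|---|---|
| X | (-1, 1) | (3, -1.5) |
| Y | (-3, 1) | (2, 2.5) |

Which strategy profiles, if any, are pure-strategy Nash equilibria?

(X, X)

(X, X): Country 1 gets -1 ≥ -3 from Y, and Country 2 gets 1 ≥ -1.5 from Y — Nash equilibrium.
(X, Y): Country 2 prefers X (1 > -1.5) — not an equilibrium.
(Y, X): Country 1 prefers X (-1 > -3); Country 2 prefers Y (2.5 > 1) — not an equilibrium.
(Y, Y): Country 1 prefers X (3 > 2) — not an equilibrium.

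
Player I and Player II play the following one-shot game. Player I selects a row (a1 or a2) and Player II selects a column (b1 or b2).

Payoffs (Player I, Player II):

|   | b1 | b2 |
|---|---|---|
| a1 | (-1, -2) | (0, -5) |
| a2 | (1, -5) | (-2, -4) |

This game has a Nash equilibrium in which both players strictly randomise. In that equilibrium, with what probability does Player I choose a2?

3/4

Let r be the probability that Player I plays a1. In a completely mixed equilibrium, Player II must be indifferent between b1 and b2.
Player II's expected payoff from b1 is −2r − 5(1−r); from b2 it is −5r − 4(1−r).
Setting these equal: 3r − 5 = −r − 4, so r = 1/4.
Therefore Player I plays a2 with probability 1 − 1/4 = 3/4.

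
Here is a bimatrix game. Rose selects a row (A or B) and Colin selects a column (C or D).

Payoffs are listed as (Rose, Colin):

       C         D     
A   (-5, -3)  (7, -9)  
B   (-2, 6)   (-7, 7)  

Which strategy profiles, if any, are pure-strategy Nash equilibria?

none

(A, C): Rose prefers B (-2 > -5) — not an equilibrium.
(A, D): Colin prefers C (-3 > -9) — not an equilibrium.
(B, C): Colin prefers D (7 > 6) — not an equilibrium.
(B, D): Rose prefers A (7 > -7) — not an equilibrium.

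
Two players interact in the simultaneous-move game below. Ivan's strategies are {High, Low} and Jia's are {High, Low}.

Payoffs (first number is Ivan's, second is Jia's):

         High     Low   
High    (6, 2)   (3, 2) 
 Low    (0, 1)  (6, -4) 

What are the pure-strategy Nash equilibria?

(High, High): Ivan gets 6 ≥ 0 from Low, and Jia gets 2 ≥ 2 from Low — Nash equilibrium.
(High, Low): Ivan prefers Low (6 > 3) — not an equilibrium.
(Low, High): Ivan prefers High (6 > 0) — not an equilibrium.
(Low, Low): Jia prefers High (1 > -4) — not an equilibrium.

(High, High)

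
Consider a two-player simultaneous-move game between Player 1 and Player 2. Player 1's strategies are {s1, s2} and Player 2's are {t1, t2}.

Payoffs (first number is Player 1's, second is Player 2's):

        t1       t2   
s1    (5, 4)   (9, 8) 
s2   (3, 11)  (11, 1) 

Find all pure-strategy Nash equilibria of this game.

(s1, t1): Player 2 prefers t2 (8 > 4) — not an equilibrium.
(s1, t2): Player 1 prefers s2 (11 > 9) — not an equilibrium.
(s2, t1): Player 1 prefers s1 (5 > 3) — not an equilibrium.
(s2, t2): Player 2 prefers t1 (11 > 1) — not an equilibrium.

none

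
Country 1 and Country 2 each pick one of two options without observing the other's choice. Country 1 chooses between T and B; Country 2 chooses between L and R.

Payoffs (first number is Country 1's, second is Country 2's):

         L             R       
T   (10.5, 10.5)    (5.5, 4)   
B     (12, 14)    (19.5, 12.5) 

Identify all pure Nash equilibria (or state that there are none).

(B, L)

(T, L): Country 1 prefers B (12 > 10.5) — not an equilibrium.
(T, R): Country 1 prefers B (19.5 > 5.5); Country 2 prefers L (10.5 > 4) — not an equilibrium.
(B, L): Country 1 gets 12 ≥ 10.5 from T, and Country 2 gets 14 ≥ 12.5 from R — Nash equilibrium.
(B, R): Country 2 prefers L (14 > 12.5) — not an equilibrium.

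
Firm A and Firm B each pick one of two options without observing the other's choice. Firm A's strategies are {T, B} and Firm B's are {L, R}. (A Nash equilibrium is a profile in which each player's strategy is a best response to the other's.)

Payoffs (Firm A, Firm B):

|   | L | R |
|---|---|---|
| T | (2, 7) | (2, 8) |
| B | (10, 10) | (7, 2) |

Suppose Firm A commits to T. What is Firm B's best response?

Against T, Firm B earns 7 from L and 8 from R.
So R is the best response.

R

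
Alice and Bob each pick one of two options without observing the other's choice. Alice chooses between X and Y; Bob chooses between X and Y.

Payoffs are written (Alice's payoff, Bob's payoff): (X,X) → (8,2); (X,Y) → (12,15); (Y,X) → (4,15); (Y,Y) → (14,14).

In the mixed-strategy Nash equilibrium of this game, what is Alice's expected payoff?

First find y, the probability Bob plays X, from Alice's indifference between X and Y: 8y + 12(1−y) = 4y + 14(1−y), giving y = 1/3.
Since Alice is indifferent in equilibrium, Alice's expected payoff equals the payoff from either row against (1/3, 2/3). Using X: 8(1/3) + 12(2/3) = 32/3.

32/3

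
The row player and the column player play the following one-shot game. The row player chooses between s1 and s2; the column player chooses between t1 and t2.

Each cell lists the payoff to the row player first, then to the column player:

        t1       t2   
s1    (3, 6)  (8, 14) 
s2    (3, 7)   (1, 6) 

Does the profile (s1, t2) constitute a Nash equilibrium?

At (s1, t2), the row player earns 8; switching to s2 would give 1, so the row player has no profitable deviation.
The column player earns 14; switching to t1 would give 6, so the column player has no profitable deviation.
Neither player can gain by a unilateral deviation, so this profile is a Nash equilibrium.

Yes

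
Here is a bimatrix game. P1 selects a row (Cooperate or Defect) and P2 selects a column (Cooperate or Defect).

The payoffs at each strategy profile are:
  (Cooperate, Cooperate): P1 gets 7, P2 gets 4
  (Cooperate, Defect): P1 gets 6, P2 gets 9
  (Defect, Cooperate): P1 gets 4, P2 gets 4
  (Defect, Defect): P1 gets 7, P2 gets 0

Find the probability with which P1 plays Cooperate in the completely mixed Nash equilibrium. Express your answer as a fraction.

Let x be the probability that P1 plays Cooperate. In a completely mixed equilibrium, P2 must be indifferent between Cooperate and Defect.
P2's expected payoff from Cooperate is 4x + 4(1−x); from Defect it is 9x.
Setting these equal: 4 = 9x, so x = 4/9.

4/9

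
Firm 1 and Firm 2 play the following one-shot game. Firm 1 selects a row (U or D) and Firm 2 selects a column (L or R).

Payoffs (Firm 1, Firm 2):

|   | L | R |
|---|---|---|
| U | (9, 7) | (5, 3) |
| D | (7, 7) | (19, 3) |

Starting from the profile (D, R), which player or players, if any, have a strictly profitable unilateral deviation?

Firm 1 at (D, R) earns 19; deviating to U yields 5 — not better.
Firm 2 earns 3; deviating to L yields 7 — a strict improvement.
Only Firm 2 has a strictly profitable deviation.

Firm 2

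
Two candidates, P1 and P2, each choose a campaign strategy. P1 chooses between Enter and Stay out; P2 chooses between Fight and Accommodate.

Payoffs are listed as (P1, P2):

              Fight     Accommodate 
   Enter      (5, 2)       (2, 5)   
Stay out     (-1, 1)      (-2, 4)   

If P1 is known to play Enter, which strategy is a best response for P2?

Against Enter, P2 earns 2 from Fight and 5 from Accommodate.
So Accommodate is the best response.

Accommodate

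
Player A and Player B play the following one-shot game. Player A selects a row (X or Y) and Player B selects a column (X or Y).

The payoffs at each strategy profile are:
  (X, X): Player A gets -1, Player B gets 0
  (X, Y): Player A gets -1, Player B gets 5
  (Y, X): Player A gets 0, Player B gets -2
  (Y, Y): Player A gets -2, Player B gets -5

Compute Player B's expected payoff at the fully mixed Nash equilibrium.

First find p, the probability Player A plays X, from Player B's indifference between X and Y: −2(1−p) = 5p − 5(1−p), giving p = 3/8.
Since Player B is indifferent in equilibrium, Player B's expected payoff equals the payoff from either column against (3/8, 5/8). Using X: −2(5/8) = -5/4.

-5/4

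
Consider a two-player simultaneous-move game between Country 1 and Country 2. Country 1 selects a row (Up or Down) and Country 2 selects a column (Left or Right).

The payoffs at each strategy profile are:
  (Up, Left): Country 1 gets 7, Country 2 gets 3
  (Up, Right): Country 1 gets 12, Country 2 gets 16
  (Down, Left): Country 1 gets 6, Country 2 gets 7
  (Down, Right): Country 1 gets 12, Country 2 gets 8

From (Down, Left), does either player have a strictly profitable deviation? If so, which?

Both

Country 1 at (Down, Left) earns 6; deviating to Up yields 7 — a strict improvement.
Country 2 earns 7; deviating to Right yields 8 — a strict improvement.
Both Country 1 and Country 2 have strictly profitable deviations.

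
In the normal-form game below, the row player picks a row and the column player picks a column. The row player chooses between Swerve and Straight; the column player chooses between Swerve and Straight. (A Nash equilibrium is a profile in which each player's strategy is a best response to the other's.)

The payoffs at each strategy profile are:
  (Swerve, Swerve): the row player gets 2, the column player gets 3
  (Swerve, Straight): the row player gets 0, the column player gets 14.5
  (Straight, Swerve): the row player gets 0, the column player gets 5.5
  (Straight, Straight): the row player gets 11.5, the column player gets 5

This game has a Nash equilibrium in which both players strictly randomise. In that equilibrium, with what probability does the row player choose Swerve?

Let r be the probability that the row player plays Swerve. In a completely mixed equilibrium, the column player must be indifferent between Swerve and Straight.
The column player's expected payoff from Swerve is 3r + 5.5(1−r); from Straight it is 14.5r + 5(1−r).
Setting these equal: −2.5r + 5.5 = 9.5r + 5, so r = 1/24.

1/24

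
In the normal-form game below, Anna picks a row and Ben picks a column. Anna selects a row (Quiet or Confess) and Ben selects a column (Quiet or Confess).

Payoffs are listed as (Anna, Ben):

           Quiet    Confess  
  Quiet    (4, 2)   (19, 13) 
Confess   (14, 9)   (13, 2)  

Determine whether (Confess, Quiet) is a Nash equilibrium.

At (Confess, Quiet), Anna earns 14; switching to Quiet would give 4, so Anna has no profitable deviation.
Ben earns 9; switching to Confess would give 2, so Ben has no profitable deviation.
Neither player can gain by a unilateral deviation, so this profile is a Nash equilibrium.

Yes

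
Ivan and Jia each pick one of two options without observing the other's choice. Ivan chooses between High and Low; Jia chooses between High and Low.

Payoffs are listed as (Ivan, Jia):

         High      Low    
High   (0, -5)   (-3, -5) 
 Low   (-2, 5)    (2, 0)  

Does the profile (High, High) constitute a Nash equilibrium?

Yes

At (High, High), Ivan earns 0; switching to Low would give -2, so Ivan has no profitable deviation.
Jia earns -5; switching to Low would give -5, so Jia has no profitable deviation.
Neither player can gain by a unilateral deviation, so this profile is a Nash equilibrium.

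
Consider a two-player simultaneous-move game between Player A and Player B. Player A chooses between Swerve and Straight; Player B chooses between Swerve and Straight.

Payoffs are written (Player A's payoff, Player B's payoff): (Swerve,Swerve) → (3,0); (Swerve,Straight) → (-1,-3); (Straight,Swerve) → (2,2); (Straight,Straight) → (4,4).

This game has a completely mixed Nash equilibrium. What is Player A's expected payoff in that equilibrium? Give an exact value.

First find y, the probability Player B plays Swerve, from Player A's indifference between Swerve and Straight: 3y − (1−y) = 2y + 4(1−y), giving y = 5/6.
Since Player A is indifferent in equilibrium, Player A's expected payoff equals the payoff from either row against (5/6, 1/6). Using Swerve: 3(5/6) − (1/6) = 7/3.

7/3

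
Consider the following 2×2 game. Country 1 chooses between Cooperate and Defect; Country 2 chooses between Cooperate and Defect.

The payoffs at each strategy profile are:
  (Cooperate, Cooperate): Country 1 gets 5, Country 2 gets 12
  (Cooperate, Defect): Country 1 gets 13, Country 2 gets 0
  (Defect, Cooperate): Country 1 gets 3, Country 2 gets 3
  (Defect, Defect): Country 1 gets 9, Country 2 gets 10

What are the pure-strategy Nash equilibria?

(Cooperate, Cooperate)

(Cooperate, Cooperate): Country 1 gets 5 ≥ 3 from Defect, and Country 2 gets 12 ≥ 0 from Defect — Nash equilibrium.
(Cooperate, Defect): Country 2 prefers Cooperate (12 > 0) — not an equilibrium.
(Defect, Cooperate): Country 1 prefers Cooperate (5 > 3); Country 2 prefers Defect (10 > 3) — not an equilibrium.
(Defect, Defect): Country 1 prefers Cooperate (13 > 9) — not an equilibrium.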